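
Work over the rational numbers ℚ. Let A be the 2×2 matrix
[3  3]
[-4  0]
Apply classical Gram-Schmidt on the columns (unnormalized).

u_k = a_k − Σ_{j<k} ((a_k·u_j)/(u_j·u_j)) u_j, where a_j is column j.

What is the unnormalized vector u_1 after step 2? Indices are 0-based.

Step 1: u_0 = a_0 = (3, -4).
Step 2: u_1 = a_1 − (9/25)·u_0 = (48/25, 36/25).

u_1 = (48/25, 36/25)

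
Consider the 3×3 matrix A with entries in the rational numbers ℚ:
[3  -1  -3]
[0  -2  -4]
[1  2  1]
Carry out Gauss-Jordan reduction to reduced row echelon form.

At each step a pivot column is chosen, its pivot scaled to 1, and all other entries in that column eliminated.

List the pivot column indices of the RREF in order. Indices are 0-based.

step 1: normalize row 0 (÷3) = (1, -1/3, -1)
  row 2: subtract 1×row0 = (0, 7/3, 2)
step 2: normalize row 1 (÷-2) = (0, 1, 2)
  row 0: subtract -1/3×row1 = (1, 0, -1/3)
  row 2: subtract 7/3×row1 = (0, 0, -8/3)
step 3: normalize row 2 (÷-8/3) = (0, 0, 1)
  row 0: subtract -1/3×row2 = (1, 0, 0)
  row 1: subtract 2×row2 = (0, 1, 0)

pivot columns: 0, 1, 2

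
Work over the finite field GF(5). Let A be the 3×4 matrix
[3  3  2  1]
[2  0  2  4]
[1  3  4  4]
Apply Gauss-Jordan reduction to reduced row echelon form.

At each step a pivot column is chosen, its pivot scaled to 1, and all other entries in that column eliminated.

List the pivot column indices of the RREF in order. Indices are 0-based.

pivot columns: 0, 1, 2

[1] R0 /= 3  ⇒  (1, 1, 4, 2)
     R1 -= 2·R0  ⇒  (0, 3, 4, 0)
     R2 -= 1·R0  ⇒  (0, 2, 0, 2)
[2] R1 /= 3  ⇒  (0, 1, 3, 0)
     R0 -= 1·R1  ⇒  (1, 0, 1, 2)
     R2 -= 2·R1  ⇒  (0, 0, 4, 2)
[3] R2 /= 4  ⇒  (0, 0, 1, 3)
     R0 -= 1·R2  ⇒  (1, 0, 0, 4)
     R1 -= 3·R2  ⇒  (0, 1, 0, 1)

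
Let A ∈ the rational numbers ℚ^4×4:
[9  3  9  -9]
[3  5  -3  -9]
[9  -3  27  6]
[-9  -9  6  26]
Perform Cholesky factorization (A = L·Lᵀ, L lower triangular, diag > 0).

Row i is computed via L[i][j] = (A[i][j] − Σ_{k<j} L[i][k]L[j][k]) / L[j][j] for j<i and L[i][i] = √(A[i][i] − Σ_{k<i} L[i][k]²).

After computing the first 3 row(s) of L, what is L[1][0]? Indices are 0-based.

Step 1: L[0][0] = √(9) = 3.
  L[1][0] = (3) / L[0][0] = 1.
Step 2: L[1][1] = √(4) = 2.
  L[2][0] = (9) / L[0][0] = 3.
  L[2][1] = (-6) / L[1][1] = -3.
Step 3: L[2][2] = √(9) = 3.

L[1][0] = 1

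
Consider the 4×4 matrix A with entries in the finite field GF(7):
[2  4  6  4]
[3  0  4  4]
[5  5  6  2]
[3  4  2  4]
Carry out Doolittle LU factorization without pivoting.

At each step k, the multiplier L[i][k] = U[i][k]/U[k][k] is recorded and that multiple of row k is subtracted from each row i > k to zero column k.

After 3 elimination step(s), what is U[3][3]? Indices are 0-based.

U[3][3] = 3

[col 0] pivot 2
  R1 -= 5*R0 → (0, 1, 2, 5)  (L[1][0] := 5)
  R2 -= 6*R0 → (0, 2, 5, 6)  (L[2][0] := 6)
  R3 -= 5*R0 → (0, 5, 0, 5)  (L[3][0] := 5)
[col 1] pivot 1
  R2 -= 2*R1 → (0, 0, 1, 3)  (L[2][1] := 2)
  R3 -= 5*R1 → (0, 0, 4, 1)  (L[3][1] := 5)
[col 2] pivot 1
  R3 -= 4*R2 → (0, 0, 0, 3)  (L[3][2] := 4)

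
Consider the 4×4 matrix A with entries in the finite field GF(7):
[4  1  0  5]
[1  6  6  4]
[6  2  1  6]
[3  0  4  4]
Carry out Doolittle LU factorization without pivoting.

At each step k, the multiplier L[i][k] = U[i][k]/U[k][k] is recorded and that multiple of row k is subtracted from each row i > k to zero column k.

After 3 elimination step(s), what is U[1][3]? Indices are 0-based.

k=0: U[0][0]=4
  eliminate (1,0): mult=2, new row 1: (0, 4, 6, 1); set L[1][0]=2
  eliminate (2,0): mult=5, new row 2: (0, 4, 1, 2); set L[2][0]=5
  eliminate (3,0): mult=6, new row 3: (0, 1, 4, 2); set L[3][0]=6
k=1: U[1][1]=4
  eliminate (2,1): mult=1, new row 2: (0, 0, 2, 1); set L[2][1]=1
  eliminate (3,1): mult=2, new row 3: (0, 0, 6, 0); set L[3][1]=2
k=2: U[2][2]=2
  eliminate (3,2): mult=3, new row 3: (0, 0, 0, 4); set L[3][2]=3

U[1][3] = 1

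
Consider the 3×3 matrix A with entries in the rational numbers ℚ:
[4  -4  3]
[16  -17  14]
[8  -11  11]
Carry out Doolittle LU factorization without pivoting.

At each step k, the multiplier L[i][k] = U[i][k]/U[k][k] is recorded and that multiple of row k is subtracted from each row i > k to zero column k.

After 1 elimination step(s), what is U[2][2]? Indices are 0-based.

k=0: U[0][0]=4
  eliminate (1,0): mult=4, new row 1: (0, -1, 2); set L[1][0]=4
  eliminate (2,0): mult=2, new row 2: (0, -3, 5); set L[2][0]=2

U[2][2] = 5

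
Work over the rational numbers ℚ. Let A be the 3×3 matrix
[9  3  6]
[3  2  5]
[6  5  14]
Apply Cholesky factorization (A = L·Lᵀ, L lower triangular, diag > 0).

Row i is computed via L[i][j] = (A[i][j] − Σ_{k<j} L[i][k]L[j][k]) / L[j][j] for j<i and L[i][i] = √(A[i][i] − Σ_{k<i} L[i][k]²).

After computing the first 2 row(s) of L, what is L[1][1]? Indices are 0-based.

Step 1: L[0][0] = √(9) = 3.
  L[1][0] = (3) / L[0][0] = 1.
Step 2: L[1][1] = √(1) = 1.

L[1][1] = 1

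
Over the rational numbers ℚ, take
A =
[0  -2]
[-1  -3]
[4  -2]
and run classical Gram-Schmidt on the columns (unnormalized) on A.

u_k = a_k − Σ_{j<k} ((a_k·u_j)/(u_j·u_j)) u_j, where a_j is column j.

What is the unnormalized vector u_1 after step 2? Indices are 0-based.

u_1 = (-2, -56/17, -14/17)

Step 1: u_0 = a_0 = (0, -1, 4).
Step 2: u_1 = a_1 − (-5/17)·u_0 = (-2, -56/17, -14/17).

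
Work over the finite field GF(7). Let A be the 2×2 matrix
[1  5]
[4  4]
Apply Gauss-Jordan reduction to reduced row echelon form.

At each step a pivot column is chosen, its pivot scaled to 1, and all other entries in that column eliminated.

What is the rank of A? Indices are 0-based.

rank = 2

pivot(0,0)=1: scale R0 → (1, 5)
  clear (1,0): R1 −= (4)R0 → (0, 5)
pivot(1,1)=5: scale R1 → (0, 1)
  clear (0,1): R0 −= (5)R1 → (1, 0)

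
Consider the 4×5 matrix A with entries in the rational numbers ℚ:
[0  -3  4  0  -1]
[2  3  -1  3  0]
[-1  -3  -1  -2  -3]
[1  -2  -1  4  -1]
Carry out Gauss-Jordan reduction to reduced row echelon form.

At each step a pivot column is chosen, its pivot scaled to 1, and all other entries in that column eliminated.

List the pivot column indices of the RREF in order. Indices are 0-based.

pivot columns: 0, 1, 2, 3

step 1: exchange rows 0,1
step 1: normalize row 0 (÷2) = (1, 3/2, -1/2, 3/2, 0)
  row 2: subtract -1×row0 = (0, -3/2, -3/2, -1/2, -3)
  row 3: subtract 1×row0 = (0, -7/2, -1/2, 5/2, -1)
step 2: normalize row 1 (÷-3) = (0, 1, -4/3, 0, 1/3)
  row 0: subtract 3/2×row1 = (1, 0, 3/2, 3/2, -1/2)
  row 2: subtract -3/2×row1 = (0, 0, -7/2, -1/2, -5/2)
  row 3: subtract -7/2×row1 = (0, 0, -31/6, 5/2, 1/6)
step 3: normalize row 2 (÷-7/2) = (0, 0, 1, 1/7, 5/7)
  row 0: subtract 3/2×row2 = (1, 0, 0, 9/7, -11/7)
  row 1: subtract -4/3×row2 = (0, 1, 0, 4/21, 9/7)
  row 3: subtract -31/6×row2 = (0, 0, 0, 68/21, 27/7)
step 4: normalize row 3 (÷68/21) = (0, 0, 0, 1, 81/68)
  row 0: subtract 9/7×row3 = (1, 0, 0, 0, -211/68)
  row 1: subtract 4/21×row3 = (0, 1, 0, 0, 18/17)
  row 2: subtract 1/7×row3 = (0, 0, 1, 0, 37/68)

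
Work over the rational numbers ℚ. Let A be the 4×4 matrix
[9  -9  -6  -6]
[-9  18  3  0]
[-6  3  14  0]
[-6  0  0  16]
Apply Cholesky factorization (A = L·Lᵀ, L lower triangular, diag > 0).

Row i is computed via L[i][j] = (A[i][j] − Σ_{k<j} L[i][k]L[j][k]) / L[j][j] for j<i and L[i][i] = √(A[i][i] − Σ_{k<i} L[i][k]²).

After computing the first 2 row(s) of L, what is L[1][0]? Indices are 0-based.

L[1][0] = -3

Step 1: L[0][0] = √(9) = 3.
  L[1][0] = (-9) / L[0][0] = -3.
Step 2: L[1][1] = √(9) = 3.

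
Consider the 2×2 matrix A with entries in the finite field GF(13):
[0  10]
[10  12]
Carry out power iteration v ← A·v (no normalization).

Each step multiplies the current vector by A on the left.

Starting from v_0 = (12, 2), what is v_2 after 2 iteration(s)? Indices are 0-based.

v_0 = (12, 2).
v_1 = A·v_0 = (7, 1).
v_2 = A·v_1 = (10, 4).

v_2 = (10, 4)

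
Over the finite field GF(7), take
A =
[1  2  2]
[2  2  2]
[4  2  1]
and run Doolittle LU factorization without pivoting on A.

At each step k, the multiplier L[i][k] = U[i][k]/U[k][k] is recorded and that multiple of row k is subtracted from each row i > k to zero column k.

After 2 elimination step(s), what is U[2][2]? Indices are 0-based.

U[2][2] = 6

[col 0] pivot 1
  R1 -= 2*R0 → (0, 5, 5)  (L[1][0] := 2)
  R2 -= 4*R0 → (0, 1, 0)  (L[2][0] := 4)
[col 1] pivot 5
  R2 -= 3*R1 → (0, 0, 6)  (L[2][1] := 3)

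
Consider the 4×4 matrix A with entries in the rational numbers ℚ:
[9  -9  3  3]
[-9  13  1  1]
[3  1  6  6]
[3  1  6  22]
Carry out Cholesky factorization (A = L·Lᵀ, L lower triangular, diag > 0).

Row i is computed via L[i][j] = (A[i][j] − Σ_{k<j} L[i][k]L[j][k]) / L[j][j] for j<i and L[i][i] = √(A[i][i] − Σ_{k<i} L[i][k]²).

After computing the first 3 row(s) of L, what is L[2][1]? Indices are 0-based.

Step 1: L[0][0] = √(9) = 3.
  L[1][0] = (-9) / L[0][0] = -3.
Step 2: L[1][1] = √(4) = 2.
  L[2][0] = (3) / L[0][0] = 1.
  L[2][1] = (4) / L[1][1] = 2.
Step 3: L[2][2] = √(1) = 1.

L[2][1] = 2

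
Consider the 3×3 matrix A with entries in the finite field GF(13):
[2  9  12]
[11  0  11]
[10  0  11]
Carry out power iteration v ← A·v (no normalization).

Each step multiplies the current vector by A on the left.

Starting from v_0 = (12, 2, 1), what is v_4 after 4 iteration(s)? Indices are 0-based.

v_0 = (12, 2, 1).
v_1 = A·v_0 = (2, 0, 1).
v_2 = A·v_1 = (3, 7, 5).
v_3 = A·v_2 = (12, 10, 7).
v_4 = A·v_3 = (3, 1, 2).

v_4 = (3, 1, 2)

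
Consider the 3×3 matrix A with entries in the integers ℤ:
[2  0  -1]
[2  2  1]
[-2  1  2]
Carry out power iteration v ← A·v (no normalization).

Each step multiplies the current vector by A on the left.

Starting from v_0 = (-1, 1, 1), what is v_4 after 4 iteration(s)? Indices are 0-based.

v_0 = (-1, 1, 1).
v_1 = A·v_0 = (-3, 1, 5).
v_2 = A·v_1 = (-11, 1, 17).
v_3 = A·v_2 = (-39, -3, 57).
v_4 = A·v_3 = (-135, -27, 189).

v_4 = (-135, -27, 189)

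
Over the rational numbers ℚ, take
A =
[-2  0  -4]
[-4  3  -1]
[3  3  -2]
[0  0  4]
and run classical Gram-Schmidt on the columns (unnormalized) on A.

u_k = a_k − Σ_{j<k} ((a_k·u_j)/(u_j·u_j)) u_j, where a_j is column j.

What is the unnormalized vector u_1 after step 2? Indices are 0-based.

u_1 = (-6/29, 75/29, 96/29, 0)

Step 1: u_0 = a_0 = (-2, -4, 3, 0).
Step 2: u_1 = a_1 − (-3/29)·u_0 = (-6/29, 75/29, 96/29, 0).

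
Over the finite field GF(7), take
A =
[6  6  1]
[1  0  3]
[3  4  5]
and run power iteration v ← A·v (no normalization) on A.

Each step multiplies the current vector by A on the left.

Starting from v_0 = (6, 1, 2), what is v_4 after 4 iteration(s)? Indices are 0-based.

v_4 = (2, 5, 0)

v_0 = (6, 1, 2).
v_1 = A·v_0 = (2, 5, 4).
v_2 = A·v_1 = (4, 0, 4).
v_3 = A·v_2 = (0, 2, 4).
v_4 = A·v_3 = (2, 5, 0).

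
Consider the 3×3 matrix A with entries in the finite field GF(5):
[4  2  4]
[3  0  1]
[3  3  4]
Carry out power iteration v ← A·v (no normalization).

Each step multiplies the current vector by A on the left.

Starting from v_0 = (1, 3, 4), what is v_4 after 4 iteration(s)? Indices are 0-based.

v_4 = (4, 0, 4)

v_0 = (1, 3, 4).
v_1 = A·v_0 = (1, 2, 3).
v_2 = A·v_1 = (0, 1, 1).
v_3 = A·v_2 = (1, 1, 2).
v_4 = A·v_3 = (4, 0, 4).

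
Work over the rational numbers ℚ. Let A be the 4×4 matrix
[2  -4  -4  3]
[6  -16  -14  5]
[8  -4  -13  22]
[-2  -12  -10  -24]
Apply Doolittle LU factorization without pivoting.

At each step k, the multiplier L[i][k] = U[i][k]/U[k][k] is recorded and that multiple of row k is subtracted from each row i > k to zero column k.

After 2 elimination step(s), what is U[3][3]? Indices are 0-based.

Step 1: pivot at (0,0) is 2.
  row1 ← row1 − (3)·row0  ⇒  L[1][0]=3, U row1=(0, -4, -2, -4)
  row2 ← row2 − (4)·row0  ⇒  L[2][0]=4, U row2=(0, 12, 3, 10)
  row3 ← row3 − (-1)·row0  ⇒  L[3][0]=-1, U row3=(0, -16, -14, -21)
Step 2: pivot at (1,1) is -4.
  row2 ← row2 − (-3)·row1  ⇒  L[2][1]=-3, U row2=(0, 0, -3, -2)
  row3 ← row3 − (4)·row1  ⇒  L[3][1]=4, U row3=(0, 0, -6, -5)

U[3][3] = -5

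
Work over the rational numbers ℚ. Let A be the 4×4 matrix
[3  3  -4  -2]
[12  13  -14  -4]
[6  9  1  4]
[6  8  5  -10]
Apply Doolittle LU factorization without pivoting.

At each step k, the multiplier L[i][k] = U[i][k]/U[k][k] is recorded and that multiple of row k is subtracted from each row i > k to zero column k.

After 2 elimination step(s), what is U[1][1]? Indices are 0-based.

U[1][1] = 1

Step 1: pivot at (0,0) is 3.
  row1 ← row1 − (4)·row0  ⇒  L[1][0]=4, U row1=(0, 1, 2, 4)
  row2 ← row2 − (2)·row0  ⇒  L[2][0]=2, U row2=(0, 3, 9, 8)
  row3 ← row3 − (2)·row0  ⇒  L[3][0]=2, U row3=(0, 2, 13, -6)
Step 2: pivot at (1,1) is 1.
  row2 ← row2 − (3)·row1  ⇒  L[2][1]=3, U row2=(0, 0, 3, -4)
  row3 ← row3 − (2)·row1  ⇒  L[3][1]=2, U row3=(0, 0, 9, -14)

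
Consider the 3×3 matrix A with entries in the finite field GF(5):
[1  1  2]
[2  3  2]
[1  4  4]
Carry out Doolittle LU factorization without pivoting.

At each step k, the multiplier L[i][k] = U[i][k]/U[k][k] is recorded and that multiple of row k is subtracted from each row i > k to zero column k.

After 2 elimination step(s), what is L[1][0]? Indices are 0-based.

[col 0] pivot 1
  R1 -= 2*R0 → (0, 1, 3)  (L[1][0] := 2)
  R2 -= 1*R0 → (0, 3, 2)  (L[2][0] := 1)
[col 1] pivot 1
  R2 -= 3*R1 → (0, 0, 3)  (L[2][1] := 3)

L[1][0] = 2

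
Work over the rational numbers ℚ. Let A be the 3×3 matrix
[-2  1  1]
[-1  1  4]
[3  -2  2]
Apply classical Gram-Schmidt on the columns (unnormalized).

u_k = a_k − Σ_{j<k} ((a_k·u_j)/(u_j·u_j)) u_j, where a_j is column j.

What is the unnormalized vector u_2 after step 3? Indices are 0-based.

u_2 = (7/3, 7/3, 7/3)

Step 1: u_0 = a_0 = (-2, -1, 3).
Step 2: u_1 = a_1 − (-9/14)·u_0 = (-2/7, 5/14, -1/14).
Step 3: u_2 = a_2 − (0)·u_0 − (14/3)·u_1 = (7/3, 7/3, 7/3).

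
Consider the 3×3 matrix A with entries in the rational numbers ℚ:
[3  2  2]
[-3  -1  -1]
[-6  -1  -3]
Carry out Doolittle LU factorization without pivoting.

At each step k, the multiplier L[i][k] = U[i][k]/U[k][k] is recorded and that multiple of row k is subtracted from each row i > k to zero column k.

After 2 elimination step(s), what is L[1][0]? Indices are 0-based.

L[1][0] = -1

k=0: U[0][0]=3
  eliminate (1,0): mult=-1, new row 1: (0, 1, 1); set L[1][0]=-1
  eliminate (2,0): mult=-2, new row 2: (0, 3, 1); set L[2][0]=-2
k=1: U[1][1]=1
  eliminate (2,1): mult=3, new row 2: (0, 0, -2); set L[2][1]=3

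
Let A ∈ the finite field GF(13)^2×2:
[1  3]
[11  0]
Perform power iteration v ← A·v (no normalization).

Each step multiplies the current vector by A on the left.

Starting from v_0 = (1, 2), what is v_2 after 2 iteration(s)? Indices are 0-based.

v_0 = (1, 2).
v_1 = A·v_0 = (7, 11).
v_2 = A·v_1 = (1, 12).

v_2 = (1, 12)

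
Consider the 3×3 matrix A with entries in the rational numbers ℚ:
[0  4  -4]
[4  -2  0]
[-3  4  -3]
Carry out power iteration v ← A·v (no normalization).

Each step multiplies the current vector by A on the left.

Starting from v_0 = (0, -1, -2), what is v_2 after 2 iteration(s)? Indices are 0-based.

v_0 = (0, -1, -2).
v_1 = A·v_0 = (4, 2, 2).
v_2 = A·v_1 = (0, 12, -10).

v_2 = (0, 12, -10)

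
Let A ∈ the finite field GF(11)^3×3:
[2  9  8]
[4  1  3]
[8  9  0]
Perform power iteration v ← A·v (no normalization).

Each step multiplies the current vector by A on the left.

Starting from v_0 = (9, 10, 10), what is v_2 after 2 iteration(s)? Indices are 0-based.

v_2 = (2, 5, 10)

v_0 = (9, 10, 10).
v_1 = A·v_0 = (1, 10, 8).
v_2 = A·v_1 = (2, 5, 10).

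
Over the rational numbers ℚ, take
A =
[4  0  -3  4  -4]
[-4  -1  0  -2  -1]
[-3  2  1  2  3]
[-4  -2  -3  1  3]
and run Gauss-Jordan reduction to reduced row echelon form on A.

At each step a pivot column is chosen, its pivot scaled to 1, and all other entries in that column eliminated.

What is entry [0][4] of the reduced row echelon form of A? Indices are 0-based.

M[0][4] = -17/29

step 1: normalize row 0 (÷4) = (1, 0, -3/4, 1, -1)
  row 1: subtract -4×row0 = (0, -1, -3, 2, -5)
  row 2: subtract -3×row0 = (0, 2, -5/4, 5, 0)
  row 3: subtract -4×row0 = (0, -2, -6, 5, -1)
step 2: normalize row 1 (÷-1) = (0, 1, 3, -2, 5)
  row 2: subtract 2×row1 = (0, 0, -29/4, 9, -10)
  row 3: subtract -2×row1 = (0, 0, 0, 1, 9)
step 3: normalize row 2 (÷-29/4) = (0, 0, 1, -36/29, 40/29)
  row 0: subtract -3/4×row2 = (1, 0, 0, 2/29, 1/29)
  row 1: subtract 3×row2 = (0, 1, 0, 50/29, 25/29)
step 4: normalize row 3 (÷1) = (0, 0, 0, 1, 9)
  row 0: subtract 2/29×row3 = (1, 0, 0, 0, -17/29)
  row 1: subtract 50/29×row3 = (0, 1, 0, 0, -425/29)
  row 2: subtract -36/29×row3 = (0, 0, 1, 0, 364/29)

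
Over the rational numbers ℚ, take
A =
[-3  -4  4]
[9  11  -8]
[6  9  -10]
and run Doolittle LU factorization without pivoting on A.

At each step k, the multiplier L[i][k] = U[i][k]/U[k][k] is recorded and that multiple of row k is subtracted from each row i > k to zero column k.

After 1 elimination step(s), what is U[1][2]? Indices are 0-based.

Step 1: pivot at (0,0) is -3.
  row1 ← row1 − (-3)·row0  ⇒  L[1][0]=-3, U row1=(0, -1, 4)
  row2 ← row2 − (-2)·row0  ⇒  L[2][0]=-2, U row2=(0, 1, -2)

U[1][2] = 4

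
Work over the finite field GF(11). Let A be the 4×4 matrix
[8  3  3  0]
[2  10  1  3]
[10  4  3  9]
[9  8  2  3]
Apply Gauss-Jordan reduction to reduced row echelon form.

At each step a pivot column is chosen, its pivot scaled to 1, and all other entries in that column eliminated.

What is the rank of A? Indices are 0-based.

rank = 4

pivot(0,0)=8: scale R0 → (1, 10, 10, 0)
  clear (1,0): R1 −= (2)R0 → (0, 1, 3, 3)
  clear (2,0): R2 −= (10)R0 → (0, 3, 2, 9)
  clear (3,0): R3 −= (9)R0 → (0, 6, 0, 3)
pivot(1,1)=1: scale R1 → (0, 1, 3, 3)
  clear (0,1): R0 −= (10)R1 → (1, 0, 2, 3)
  clear (2,1): R2 −= (3)R1 → (0, 0, 4, 0)
  clear (3,1): R3 −= (6)R1 → (0, 0, 4, 7)
pivot(2,2)=4: scale R2 → (0, 0, 1, 0)
  clear (0,2): R0 −= (2)R2 → (1, 0, 0, 3)
  clear (1,2): R1 −= (3)R2 → (0, 1, 0, 3)
  clear (3,2): R3 −= (4)R2 → (0, 0, 0, 7)
pivot(3,3)=7: scale R3 → (0, 0, 0, 1)
  clear (0,3): R0 −= (3)R3 → (1, 0, 0, 0)
  clear (1,3): R1 −= (3)R3 → (0, 1, 0, 0)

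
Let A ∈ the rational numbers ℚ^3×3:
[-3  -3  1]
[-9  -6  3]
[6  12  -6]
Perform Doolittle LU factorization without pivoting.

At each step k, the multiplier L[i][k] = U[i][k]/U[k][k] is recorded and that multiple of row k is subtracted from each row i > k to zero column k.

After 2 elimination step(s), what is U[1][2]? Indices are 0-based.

[col 0] pivot -3
  R1 -= 3*R0 → (0, 3, 0)  (L[1][0] := 3)
  R2 -= -2*R0 → (0, 6, -4)  (L[2][0] := -2)
[col 1] pivot 3
  R2 -= 2*R1 → (0, 0, -4)  (L[2][1] := 2)

U[1][2] = 0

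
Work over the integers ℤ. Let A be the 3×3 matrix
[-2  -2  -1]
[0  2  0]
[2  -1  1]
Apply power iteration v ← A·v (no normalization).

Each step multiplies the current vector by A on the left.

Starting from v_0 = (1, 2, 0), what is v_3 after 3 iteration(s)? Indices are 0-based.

v_0 = (1, 2, 0).
v_1 = A·v_0 = (-6, 4, 0).
v_2 = A·v_1 = (4, 8, -16).
v_3 = A·v_2 = (-8, 16, -16).

v_3 = (-8, 16, -16)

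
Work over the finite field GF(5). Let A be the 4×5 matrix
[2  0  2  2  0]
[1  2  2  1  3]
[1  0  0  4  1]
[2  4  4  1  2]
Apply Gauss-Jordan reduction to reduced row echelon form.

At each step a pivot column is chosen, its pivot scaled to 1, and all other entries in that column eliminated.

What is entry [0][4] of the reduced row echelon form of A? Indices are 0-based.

M[0][4] = 0

[1] R0 /= 2  ⇒  (1, 0, 1, 1, 0)
     R1 -= 1·R0  ⇒  (0, 2, 1, 0, 3)
     R2 -= 1·R0  ⇒  (0, 0, 4, 3, 1)
     R3 -= 2·R0  ⇒  (0, 4, 2, 4, 2)
[2] R1 /= 2  ⇒  (0, 1, 3, 0, 4)
     R3 -= 4·R1  ⇒  (0, 0, 0, 4, 1)
[3] R2 /= 4  ⇒  (0, 0, 1, 2, 4)
     R0 -= 1·R2  ⇒  (1, 0, 0, 4, 1)
     R1 -= 3·R2  ⇒  (0, 1, 0, 4, 2)
[4] R3 /= 4  ⇒  (0, 0, 0, 1, 4)
     R0 -= 4·R3  ⇒  (1, 0, 0, 0, 0)
     R1 -= 4·R3  ⇒  (0, 1, 0, 0, 1)
     R2 -= 2·R3  ⇒  (0, 0, 1, 0, 1)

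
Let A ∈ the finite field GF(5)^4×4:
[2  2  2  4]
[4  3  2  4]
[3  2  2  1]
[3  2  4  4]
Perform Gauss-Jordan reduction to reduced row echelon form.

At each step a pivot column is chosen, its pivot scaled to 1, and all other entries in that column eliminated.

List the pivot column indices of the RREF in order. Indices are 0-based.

pivot columns: 0, 1, 2

pivot(0,0)=2: scale R0 → (1, 1, 1, 2)
  clear (1,0): R1 −= (4)R0 → (0, 4, 3, 1)
  clear (2,0): R2 −= (3)R0 → (0, 4, 4, 0)
  clear (3,0): R3 −= (3)R0 → (0, 4, 1, 3)
pivot(1,1)=4: scale R1 → (0, 1, 2, 4)
  clear (0,1): R0 −= (1)R1 → (1, 0, 4, 3)
  clear (2,1): R2 −= (4)R1 → (0, 0, 1, 4)
  clear (3,1): R3 −= (4)R1 → (0, 0, 3, 2)
pivot(2,2)=1: scale R2 → (0, 0, 1, 4)
  clear (0,2): R0 −= (4)R2 → (1, 0, 0, 2)
  clear (1,2): R1 −= (2)R2 → (0, 1, 0, 1)
  clear (3,2): R3 −= (3)R2 → (0, 0, 0, 0)
col 3: no nonzero at/below row 3; advance.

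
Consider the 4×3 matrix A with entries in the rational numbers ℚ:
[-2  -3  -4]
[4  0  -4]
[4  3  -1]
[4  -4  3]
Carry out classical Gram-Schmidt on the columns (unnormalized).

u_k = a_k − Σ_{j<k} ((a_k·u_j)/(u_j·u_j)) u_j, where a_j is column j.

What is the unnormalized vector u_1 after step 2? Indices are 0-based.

u_1 = (-38/13, -2/13, 37/13, -54/13)

Step 1: u_0 = a_0 = (-2, 4, 4, 4).
Step 2: u_1 = a_1 − (1/26)·u_0 = (-38/13, -2/13, 37/13, -54/13).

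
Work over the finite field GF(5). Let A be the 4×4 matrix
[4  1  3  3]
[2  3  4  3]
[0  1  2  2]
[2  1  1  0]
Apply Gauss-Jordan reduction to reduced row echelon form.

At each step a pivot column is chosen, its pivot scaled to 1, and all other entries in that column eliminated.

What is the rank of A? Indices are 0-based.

rank = 4

[1] R0 /= 4  ⇒  (1, 4, 2, 2)
     R1 -= 2·R0  ⇒  (0, 0, 0, 4)
     R3 -= 2·R0  ⇒  (0, 3, 2, 1)
[2] R1 <-> R2
[2] R1 /= 1  ⇒  (0, 1, 2, 2)
     R0 -= 4·R1  ⇒  (1, 0, 4, 4)
     R3 -= 3·R1  ⇒  (0, 0, 1, 0)
[3] R2 <-> R3
[3] R2 /= 1  ⇒  (0, 0, 1, 0)
     R0 -= 4·R2  ⇒  (1, 0, 0, 4)
     R1 -= 2·R2  ⇒  (0, 1, 0, 2)
[4] R3 /= 4  ⇒  (0, 0, 0, 1)
     R0 -= 4·R3  ⇒  (1, 0, 0, 0)
     R1 -= 2·R3  ⇒  (0, 1, 0, 0)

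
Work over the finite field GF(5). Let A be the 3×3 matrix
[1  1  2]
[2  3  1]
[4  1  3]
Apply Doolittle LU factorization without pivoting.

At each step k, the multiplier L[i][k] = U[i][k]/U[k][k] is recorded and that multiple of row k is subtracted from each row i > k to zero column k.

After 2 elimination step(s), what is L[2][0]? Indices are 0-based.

L[2][0] = 4

Step 1: pivot at (0,0) is 1.
  row1 ← row1 − (2)·row0  ⇒  L[1][0]=2, U row1=(0, 1, 2)
  row2 ← row2 − (4)·row0  ⇒  L[2][0]=4, U row2=(0, 2, 0)
Step 2: pivot at (1,1) is 1.
  row2 ← row2 − (2)·row1  ⇒  L[2][1]=2, U row2=(0, 0, 1)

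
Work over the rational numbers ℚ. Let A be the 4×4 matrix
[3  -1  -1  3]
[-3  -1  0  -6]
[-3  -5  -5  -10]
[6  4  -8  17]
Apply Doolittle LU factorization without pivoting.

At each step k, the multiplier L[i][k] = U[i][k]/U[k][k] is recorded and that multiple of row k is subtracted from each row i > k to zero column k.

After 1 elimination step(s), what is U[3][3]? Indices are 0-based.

U[3][3] = 11

k=0: U[0][0]=3
  eliminate (1,0): mult=-1, new row 1: (0, -2, -1, -3); set L[1][0]=-1
  eliminate (2,0): mult=-1, new row 2: (0, -6, -6, -7); set L[2][0]=-1
  eliminate (3,0): mult=2, new row 3: (0, 6, -6, 11); set L[3][0]=2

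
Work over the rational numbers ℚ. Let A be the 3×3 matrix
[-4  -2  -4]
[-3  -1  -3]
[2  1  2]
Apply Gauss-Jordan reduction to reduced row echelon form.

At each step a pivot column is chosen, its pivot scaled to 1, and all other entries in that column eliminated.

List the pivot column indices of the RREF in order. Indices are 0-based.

[1] R0 /= -4  ⇒  (1, 1/2, 1)
     R1 -= -3·R0  ⇒  (0, 1/2, 0)
     R2 -= 2·R0  ⇒  (0, 0, 0)
[2] R1 /= 1/2  ⇒  (0, 1, 0)
     R0 -= 1/2·R1  ⇒  (1, 0, 1)
column 2 empty below row 2

pivot columns: 0, 1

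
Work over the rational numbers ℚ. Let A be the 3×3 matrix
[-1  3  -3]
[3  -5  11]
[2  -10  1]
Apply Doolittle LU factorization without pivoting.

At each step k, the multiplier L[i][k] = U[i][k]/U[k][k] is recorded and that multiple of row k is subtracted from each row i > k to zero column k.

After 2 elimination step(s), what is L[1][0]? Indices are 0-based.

L[1][0] = -3

Step 1: pivot at (0,0) is -1.
  row1 ← row1 − (-3)·row0  ⇒  L[1][0]=-3, U row1=(0, 4, 2)
  row2 ← row2 − (-2)·row0  ⇒  L[2][0]=-2, U row2=(0, -4, -5)
Step 2: pivot at (1,1) is 4.
  row2 ← row2 − (-1)·row1  ⇒  L[2][1]=-1, U row2=(0, 0, -3)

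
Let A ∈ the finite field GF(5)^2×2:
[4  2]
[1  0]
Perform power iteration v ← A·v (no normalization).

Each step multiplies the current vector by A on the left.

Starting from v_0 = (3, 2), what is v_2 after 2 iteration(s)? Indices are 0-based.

v_0 = (3, 2).
v_1 = A·v_0 = (1, 3).
v_2 = A·v_1 = (0, 1).

v_2 = (0, 1)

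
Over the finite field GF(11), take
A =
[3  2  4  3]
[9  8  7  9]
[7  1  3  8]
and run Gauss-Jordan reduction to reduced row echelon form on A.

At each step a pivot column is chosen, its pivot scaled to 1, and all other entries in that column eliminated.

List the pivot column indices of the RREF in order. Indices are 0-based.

pivot columns: 0, 1, 2

pivot(0,0)=3: scale R0 → (1, 8, 5, 1)
  clear (1,0): R1 −= (9)R0 → (0, 2, 6, 0)
  clear (2,0): R2 −= (7)R0 → (0, 0, 1, 1)
pivot(1,1)=2: scale R1 → (0, 1, 3, 0)
  clear (0,1): R0 −= (8)R1 → (1, 0, 3, 1)
pivot(2,2)=1: scale R2 → (0, 0, 1, 1)
  clear (0,2): R0 −= (3)R2 → (1, 0, 0, 9)
  clear (1,2): R1 −= (3)R2 → (0, 1, 0, 8)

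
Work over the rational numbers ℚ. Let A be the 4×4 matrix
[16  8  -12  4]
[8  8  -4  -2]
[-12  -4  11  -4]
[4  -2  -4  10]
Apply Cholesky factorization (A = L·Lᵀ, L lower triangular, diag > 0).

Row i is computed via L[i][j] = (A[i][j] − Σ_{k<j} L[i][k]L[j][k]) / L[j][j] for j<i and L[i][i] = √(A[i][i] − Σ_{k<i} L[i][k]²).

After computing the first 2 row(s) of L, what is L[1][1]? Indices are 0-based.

Step 1: L[0][0] = √(16) = 4.
  L[1][0] = (8) / L[0][0] = 2.
Step 2: L[1][1] = √(4) = 2.

L[1][1] = 2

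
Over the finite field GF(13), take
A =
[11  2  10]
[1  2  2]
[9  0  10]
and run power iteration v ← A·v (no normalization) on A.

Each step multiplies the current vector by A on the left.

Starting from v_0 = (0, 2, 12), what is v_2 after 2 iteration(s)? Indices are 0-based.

v_2 = (7, 4, 2)

v_0 = (0, 2, 12).
v_1 = A·v_0 = (7, 2, 3).
v_2 = A·v_1 = (7, 4, 2).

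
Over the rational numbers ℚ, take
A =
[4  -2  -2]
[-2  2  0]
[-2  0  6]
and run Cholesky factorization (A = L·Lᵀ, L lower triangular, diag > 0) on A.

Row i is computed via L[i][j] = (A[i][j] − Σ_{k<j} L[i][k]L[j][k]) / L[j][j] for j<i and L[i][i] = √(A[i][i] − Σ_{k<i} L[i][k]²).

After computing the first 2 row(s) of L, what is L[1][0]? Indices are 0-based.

L[1][0] = -1

Step 1: L[0][0] = √(4) = 2.
  L[1][0] = (-2) / L[0][0] = -1.
Step 2: L[1][1] = √(1) = 1.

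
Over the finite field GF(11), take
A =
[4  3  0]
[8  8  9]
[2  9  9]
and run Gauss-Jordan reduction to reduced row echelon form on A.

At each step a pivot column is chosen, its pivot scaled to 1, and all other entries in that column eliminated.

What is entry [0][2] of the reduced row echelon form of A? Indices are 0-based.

M[0][2] = 9

step 1: normalize row 0 (÷4) = (1, 9, 0)
  row 1: subtract 8×row0 = (0, 2, 9)
  row 2: subtract 2×row0 = (0, 2, 9)
step 2: normalize row 1 (÷2) = (0, 1, 10)
  row 0: subtract 9×row1 = (1, 0, 9)
  row 2: subtract 2×row1 = (0, 0, 0)
skip col 2 (zero from row 2)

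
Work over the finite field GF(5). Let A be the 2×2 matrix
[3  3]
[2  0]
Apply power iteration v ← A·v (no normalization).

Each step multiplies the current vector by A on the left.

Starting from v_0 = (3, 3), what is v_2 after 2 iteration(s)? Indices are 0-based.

v_0 = (3, 3).
v_1 = A·v_0 = (3, 1).
v_2 = A·v_1 = (2, 1).

v_2 = (2, 1)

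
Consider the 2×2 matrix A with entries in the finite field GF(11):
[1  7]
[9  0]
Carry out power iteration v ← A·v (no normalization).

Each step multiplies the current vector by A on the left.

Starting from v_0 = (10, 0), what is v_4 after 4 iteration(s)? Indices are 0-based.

v_0 = (10, 0).
v_1 = A·v_0 = (10, 2).
v_2 = A·v_1 = (2, 2).
v_3 = A·v_2 = (5, 7).
v_4 = A·v_3 = (10, 1).

v_4 = (10, 1)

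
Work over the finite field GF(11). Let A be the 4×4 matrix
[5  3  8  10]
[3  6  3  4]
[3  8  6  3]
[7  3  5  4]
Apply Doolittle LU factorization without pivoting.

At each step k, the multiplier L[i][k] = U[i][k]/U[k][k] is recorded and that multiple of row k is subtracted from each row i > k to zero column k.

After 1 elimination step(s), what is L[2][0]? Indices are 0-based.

Step 1: pivot at (0,0) is 5.
  row1 ← row1 − (5)·row0  ⇒  L[1][0]=5, U row1=(0, 2, 7, 9)
  row2 ← row2 − (5)·row0  ⇒  L[2][0]=5, U row2=(0, 4, 10, 8)
  row3 ← row3 − (8)·row0  ⇒  L[3][0]=8, U row3=(0, 1, 7, 1)

L[2][0] = 5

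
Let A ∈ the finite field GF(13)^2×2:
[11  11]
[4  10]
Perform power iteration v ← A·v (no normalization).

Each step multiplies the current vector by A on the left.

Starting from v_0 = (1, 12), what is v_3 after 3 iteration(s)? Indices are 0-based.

v_0 = (1, 12).
v_1 = A·v_0 = (0, 7).
v_2 = A·v_1 = (12, 5).
v_3 = A·v_2 = (5, 7).

v_3 = (5, 7)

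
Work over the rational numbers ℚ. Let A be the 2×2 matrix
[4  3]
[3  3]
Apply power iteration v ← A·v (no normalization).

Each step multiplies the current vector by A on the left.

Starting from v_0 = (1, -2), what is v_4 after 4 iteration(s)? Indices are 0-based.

v_4 = (-740, -627)

v_0 = (1, -2).
v_1 = A·v_0 = (-2, -3).
v_2 = A·v_1 = (-17, -15).
v_3 = A·v_2 = (-113, -96).
v_4 = A·v_3 = (-740, -627).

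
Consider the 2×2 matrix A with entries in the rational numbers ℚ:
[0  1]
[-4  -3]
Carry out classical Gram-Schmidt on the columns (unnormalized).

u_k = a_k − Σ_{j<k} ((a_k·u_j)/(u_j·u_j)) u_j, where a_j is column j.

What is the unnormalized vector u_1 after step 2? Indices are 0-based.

Step 1: u_0 = a_0 = (0, -4).
Step 2: u_1 = a_1 − (3/4)·u_0 = (1, 0).

u_1 = (1, 0)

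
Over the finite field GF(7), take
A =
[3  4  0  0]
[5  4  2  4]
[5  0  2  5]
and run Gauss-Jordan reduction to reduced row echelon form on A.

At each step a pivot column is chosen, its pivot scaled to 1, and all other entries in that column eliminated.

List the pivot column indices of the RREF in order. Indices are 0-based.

pivot columns: 0, 1, 2

step 1: normalize row 0 (÷3) = (1, 6, 0, 0)
  row 1: subtract 5×row0 = (0, 2, 2, 4)
  row 2: subtract 5×row0 = (0, 5, 2, 5)
step 2: normalize row 1 (÷2) = (0, 1, 1, 2)
  row 0: subtract 6×row1 = (1, 0, 1, 2)
  row 2: subtract 5×row1 = (0, 0, 4, 2)
step 3: normalize row 2 (÷4) = (0, 0, 1, 4)
  row 0: subtract 1×row2 = (1, 0, 0, 5)
  row 1: subtract 1×row2 = (0, 1, 0, 5)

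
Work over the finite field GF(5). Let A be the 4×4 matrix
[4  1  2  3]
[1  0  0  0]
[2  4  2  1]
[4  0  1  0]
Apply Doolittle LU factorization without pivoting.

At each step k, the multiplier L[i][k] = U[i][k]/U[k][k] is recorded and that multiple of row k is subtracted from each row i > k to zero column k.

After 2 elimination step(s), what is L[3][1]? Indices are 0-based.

L[3][1] = 4

[col 0] pivot 4
  R1 -= 4*R0 → (0, 1, 2, 3)  (L[1][0] := 4)
  R2 -= 3*R0 → (0, 1, 1, 2)  (L[2][0] := 3)
  R3 -= 1*R0 → (0, 4, 4, 2)  (L[3][0] := 1)
[col 1] pivot 1
  R2 -= 1*R1 → (0, 0, 4, 4)  (L[2][1] := 1)
  R3 -= 4*R1 → (0, 0, 1, 0)  (L[3][1] := 4)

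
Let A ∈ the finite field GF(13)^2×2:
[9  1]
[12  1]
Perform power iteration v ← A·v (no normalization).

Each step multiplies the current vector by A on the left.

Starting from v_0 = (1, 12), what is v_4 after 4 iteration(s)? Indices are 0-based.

v_4 = (1, 2)

v_0 = (1, 12).
v_1 = A·v_0 = (8, 11).
v_2 = A·v_1 = (5, 3).
v_3 = A·v_2 = (9, 11).
v_4 = A·v_3 = (1, 2).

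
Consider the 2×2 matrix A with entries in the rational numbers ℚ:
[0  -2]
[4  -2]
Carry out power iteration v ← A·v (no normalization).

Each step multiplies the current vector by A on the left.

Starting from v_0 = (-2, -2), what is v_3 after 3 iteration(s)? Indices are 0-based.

v_3 = (-48, -16)

v_0 = (-2, -2).
v_1 = A·v_0 = (4, -4).
v_2 = A·v_1 = (8, 24).
v_3 = A·v_2 = (-48, -16).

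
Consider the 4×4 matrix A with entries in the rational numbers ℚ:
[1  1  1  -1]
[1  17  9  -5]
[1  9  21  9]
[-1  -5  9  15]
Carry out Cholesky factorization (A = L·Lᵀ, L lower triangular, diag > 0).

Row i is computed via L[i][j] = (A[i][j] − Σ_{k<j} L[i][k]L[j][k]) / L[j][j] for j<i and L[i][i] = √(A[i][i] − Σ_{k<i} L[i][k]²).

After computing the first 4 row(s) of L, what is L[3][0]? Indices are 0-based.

Step 1: L[0][0] = √(1) = 1.
  L[1][0] = (1) / L[0][0] = 1.
Step 2: L[1][1] = √(16) = 4.
  L[2][0] = (1) / L[0][0] = 1.
  L[2][1] = (8) / L[1][1] = 2.
Step 3: L[2][2] = √(16) = 4.
  L[3][0] = (-1) / L[0][0] = -1.
  L[3][1] = (-4) / L[1][1] = -1.
  L[3][2] = (12) / L[2][2] = 3.
Step 4: L[3][3] = √(4) = 2.

L[3][0] = -1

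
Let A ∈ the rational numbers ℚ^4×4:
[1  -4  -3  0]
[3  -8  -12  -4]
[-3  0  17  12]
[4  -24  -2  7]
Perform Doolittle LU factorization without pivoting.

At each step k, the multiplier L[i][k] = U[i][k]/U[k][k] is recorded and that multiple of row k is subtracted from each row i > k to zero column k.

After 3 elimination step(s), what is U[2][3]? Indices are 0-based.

Step 1: pivot at (0,0) is 1.
  row1 ← row1 − (3)·row0  ⇒  L[1][0]=3, U row1=(0, 4, -3, -4)
  row2 ← row2 − (-3)·row0  ⇒  L[2][0]=-3, U row2=(0, -12, 8, 12)
  row3 ← row3 − (4)·row0  ⇒  L[3][0]=4, U row3=(0, -8, 10, 7)
Step 2: pivot at (1,1) is 4.
  row2 ← row2 − (-3)·row1  ⇒  L[2][1]=-3, U row2=(0, 0, -1, 0)
  row3 ← row3 − (-2)·row1  ⇒  L[3][1]=-2, U row3=(0, 0, 4, -1)
Step 3: pivot at (2,2) is -1.
  row3 ← row3 − (-4)·row2  ⇒  L[3][2]=-4, U row3=(0, 0, 0, -1)

U[2][3] = 0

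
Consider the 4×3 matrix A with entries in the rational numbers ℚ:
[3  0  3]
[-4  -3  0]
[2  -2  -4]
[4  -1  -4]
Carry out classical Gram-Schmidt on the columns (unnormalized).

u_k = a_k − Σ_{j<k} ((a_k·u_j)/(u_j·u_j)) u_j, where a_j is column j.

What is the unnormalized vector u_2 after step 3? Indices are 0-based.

Step 1: u_0 = a_0 = (3, -4, 2, 4).
Step 2: u_1 = a_1 − (4/45)·u_0 = (-4/15, -119/45, -98/45, -61/45).
Step 3: u_2 = a_2 − (-1/3)·u_0 − (300/307)·u_1 = (1308/307, 384/307, -370/307, -412/307).

u_2 = (1308/307, 384/307, -370/307, -412/307)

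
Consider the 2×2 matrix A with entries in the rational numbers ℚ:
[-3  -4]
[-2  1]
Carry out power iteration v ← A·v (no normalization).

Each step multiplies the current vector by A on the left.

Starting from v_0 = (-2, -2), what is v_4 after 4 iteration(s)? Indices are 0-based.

v_0 = (-2, -2).
v_1 = A·v_0 = (14, 2).
v_2 = A·v_1 = (-50, -26).
v_3 = A·v_2 = (254, 74).
v_4 = A·v_3 = (-1058, -434).

v_4 = (-1058, -434)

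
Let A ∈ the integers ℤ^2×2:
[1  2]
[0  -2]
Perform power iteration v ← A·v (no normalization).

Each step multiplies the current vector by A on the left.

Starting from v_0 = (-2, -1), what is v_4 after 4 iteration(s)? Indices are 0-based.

v_0 = (-2, -1).
v_1 = A·v_0 = (-4, 2).
v_2 = A·v_1 = (0, -4).
v_3 = A·v_2 = (-8, 8).
v_4 = A·v_3 = (8, -16).

v_4 = (8, -16)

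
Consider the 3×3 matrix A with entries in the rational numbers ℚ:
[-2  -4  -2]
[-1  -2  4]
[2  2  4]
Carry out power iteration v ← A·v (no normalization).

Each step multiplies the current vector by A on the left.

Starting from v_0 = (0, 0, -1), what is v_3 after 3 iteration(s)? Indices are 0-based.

v_0 = (0, 0, -1).
v_1 = A·v_0 = (2, -4, -4).
v_2 = A·v_1 = (20, -10, -20).
v_3 = A·v_2 = (40, -80, -60).

v_3 = (40, -80, -60)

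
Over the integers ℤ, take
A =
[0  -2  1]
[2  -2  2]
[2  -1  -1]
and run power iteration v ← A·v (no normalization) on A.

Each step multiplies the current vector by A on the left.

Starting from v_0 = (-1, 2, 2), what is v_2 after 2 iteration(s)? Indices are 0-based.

v_0 = (-1, 2, 2).
v_1 = A·v_0 = (-2, -2, -6).
v_2 = A·v_1 = (-2, -12, 4).

v_2 = (-2, -12, 4)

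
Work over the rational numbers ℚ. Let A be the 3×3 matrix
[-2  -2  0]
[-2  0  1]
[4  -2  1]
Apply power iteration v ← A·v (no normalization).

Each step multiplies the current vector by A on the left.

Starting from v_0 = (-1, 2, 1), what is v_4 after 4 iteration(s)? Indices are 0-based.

v_4 = (14, -43, 51)

v_0 = (-1, 2, 1).
v_1 = A·v_0 = (-2, 3, -7).
v_2 = A·v_1 = (-2, -3, -21).
v_3 = A·v_2 = (10, -17, -23).
v_4 = A·v_3 = (14, -43, 51).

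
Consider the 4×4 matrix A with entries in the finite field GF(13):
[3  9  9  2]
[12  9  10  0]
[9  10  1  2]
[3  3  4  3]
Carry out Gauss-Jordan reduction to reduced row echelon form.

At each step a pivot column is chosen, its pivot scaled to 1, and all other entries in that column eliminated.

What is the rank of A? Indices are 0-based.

rank = 4

pivot(0,0)=3: scale R0 → (1, 3, 3, 5)
  clear (1,0): R1 −= (12)R0 → (0, 12, 0, 5)
  clear (2,0): R2 −= (9)R0 → (0, 9, 0, 9)
  clear (3,0): R3 −= (3)R0 → (0, 7, 8, 1)
pivot(1,1)=12: scale R1 → (0, 1, 0, 8)
  clear (0,1): R0 −= (3)R1 → (1, 0, 3, 7)
  clear (2,1): R2 −= (9)R1 → (0, 0, 0, 2)
  clear (3,1): R3 −= (7)R1 → (0, 0, 8, 10)
pivot(2,2): swap R2↔R3
pivot(2,2)=8: scale R2 → (0, 0, 1, 11)
  clear (0,2): R0 −= (3)R2 → (1, 0, 0, 0)
pivot(3,3)=2: scale R3 → (0, 0, 0, 1)
  clear (1,3): R1 −= (8)R3 → (0, 1, 0, 0)
  clear (2,3): R2 −= (11)R3 → (0, 0, 1, 0)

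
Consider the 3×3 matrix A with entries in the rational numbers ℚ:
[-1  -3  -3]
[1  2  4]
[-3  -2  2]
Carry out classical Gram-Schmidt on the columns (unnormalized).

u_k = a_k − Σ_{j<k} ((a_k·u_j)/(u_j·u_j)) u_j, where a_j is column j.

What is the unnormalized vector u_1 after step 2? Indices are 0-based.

Step 1: u_0 = a_0 = (-1, 1, -3).
Step 2: u_1 = a_1 − (1)·u_0 = (-2, 1, 1).

u_1 = (-2, 1, 1)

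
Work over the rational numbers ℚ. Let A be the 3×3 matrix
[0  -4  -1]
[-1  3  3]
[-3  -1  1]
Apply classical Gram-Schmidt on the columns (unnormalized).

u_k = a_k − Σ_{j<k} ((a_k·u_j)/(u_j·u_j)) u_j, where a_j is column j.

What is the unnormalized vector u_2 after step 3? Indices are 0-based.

Step 1: u_0 = a_0 = (0, -1, -3).
Step 2: u_1 = a_1 − (0)·u_0 = (-4, 3, -1).
Step 3: u_2 = a_2 − (-3/5)·u_0 − (6/13)·u_1 = (11/13, 66/65, -22/65).

u_2 = (11/13, 66/65, -22/65)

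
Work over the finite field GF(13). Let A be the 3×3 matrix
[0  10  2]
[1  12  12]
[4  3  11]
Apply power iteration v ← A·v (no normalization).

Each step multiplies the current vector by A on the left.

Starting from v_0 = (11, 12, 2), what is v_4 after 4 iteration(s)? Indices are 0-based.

v_0 = (11, 12, 2).
v_1 = A·v_0 = (7, 10, 11).
v_2 = A·v_1 = (5, 12, 10).
v_3 = A·v_2 = (10, 9, 10).
v_4 = A·v_3 = (6, 4, 8).

v_4 = (6, 4, 8)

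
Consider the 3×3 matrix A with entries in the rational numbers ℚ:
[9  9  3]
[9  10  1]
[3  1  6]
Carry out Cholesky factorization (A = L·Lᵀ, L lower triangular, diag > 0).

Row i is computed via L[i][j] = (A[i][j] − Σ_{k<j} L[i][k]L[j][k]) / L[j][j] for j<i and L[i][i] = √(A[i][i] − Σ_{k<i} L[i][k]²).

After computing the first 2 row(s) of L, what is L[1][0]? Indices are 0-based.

L[1][0] = 3

Step 1: L[0][0] = √(9) = 3.
  L[1][0] = (9) / L[0][0] = 3.
Step 2: L[1][1] = √(1) = 1.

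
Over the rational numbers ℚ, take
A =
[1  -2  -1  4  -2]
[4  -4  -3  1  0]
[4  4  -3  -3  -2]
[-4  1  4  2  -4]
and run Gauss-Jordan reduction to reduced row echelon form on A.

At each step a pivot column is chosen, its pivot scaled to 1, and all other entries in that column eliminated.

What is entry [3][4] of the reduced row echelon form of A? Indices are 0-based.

step 1: normalize row 0 (÷1) = (1, -2, -1, 4, -2)
  row 1: subtract 4×row0 = (0, 4, 1, -15, 8)
  row 2: subtract 4×row0 = (0, 12, 1, -19, 6)
  row 3: subtract -4×row0 = (0, -7, 0, 18, -12)
step 2: normalize row 1 (÷4) = (0, 1, 1/4, -15/4, 2)
  row 0: subtract -2×row1 = (1, 0, -1/2, -7/2, 2)
  row 2: subtract 12×row1 = (0, 0, -2, 26, -18)
  row 3: subtract -7×row1 = (0, 0, 7/4, -33/4, 2)
step 3: normalize row 2 (÷-2) = (0, 0, 1, -13, 9)
  row 0: subtract -1/2×row2 = (1, 0, 0, -10, 13/2)
  row 1: subtract 1/4×row2 = (0, 1, 0, -1/2, -1/4)
  row 3: subtract 7/4×row2 = (0, 0, 0, 29/2, -55/4)
step 4: normalize row 3 (÷29/2) = (0, 0, 0, 1, -55/58)
  row 0: subtract -10×row3 = (1, 0, 0, 0, -173/58)
  row 1: subtract -1/2×row3 = (0, 1, 0, 0, -21/29)
  row 2: subtract -13×row3 = (0, 0, 1, 0, -193/58)

M[3][4] = -55/58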